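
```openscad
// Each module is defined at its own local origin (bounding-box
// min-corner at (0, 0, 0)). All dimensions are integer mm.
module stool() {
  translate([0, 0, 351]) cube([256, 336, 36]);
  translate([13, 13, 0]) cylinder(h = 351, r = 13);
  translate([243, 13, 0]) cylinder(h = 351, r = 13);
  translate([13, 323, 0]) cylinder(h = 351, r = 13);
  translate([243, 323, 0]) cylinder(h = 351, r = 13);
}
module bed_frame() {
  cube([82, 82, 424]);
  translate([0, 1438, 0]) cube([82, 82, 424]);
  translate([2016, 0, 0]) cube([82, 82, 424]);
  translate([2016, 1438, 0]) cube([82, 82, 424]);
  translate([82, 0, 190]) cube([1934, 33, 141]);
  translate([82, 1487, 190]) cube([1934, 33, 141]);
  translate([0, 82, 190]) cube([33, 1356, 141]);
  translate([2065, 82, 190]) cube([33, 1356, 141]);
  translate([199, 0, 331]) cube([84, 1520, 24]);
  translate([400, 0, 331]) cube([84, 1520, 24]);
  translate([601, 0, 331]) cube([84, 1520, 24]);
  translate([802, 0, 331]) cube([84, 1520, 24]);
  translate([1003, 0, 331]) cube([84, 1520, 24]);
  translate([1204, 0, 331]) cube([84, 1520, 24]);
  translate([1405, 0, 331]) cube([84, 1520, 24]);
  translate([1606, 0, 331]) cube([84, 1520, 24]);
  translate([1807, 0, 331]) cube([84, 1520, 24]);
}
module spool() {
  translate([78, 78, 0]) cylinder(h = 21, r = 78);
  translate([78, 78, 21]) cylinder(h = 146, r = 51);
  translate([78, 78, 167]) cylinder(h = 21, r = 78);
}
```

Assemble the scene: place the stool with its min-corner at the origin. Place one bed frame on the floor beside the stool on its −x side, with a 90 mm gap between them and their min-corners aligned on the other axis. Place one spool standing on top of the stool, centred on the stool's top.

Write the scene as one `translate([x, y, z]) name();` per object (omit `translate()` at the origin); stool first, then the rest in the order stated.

stool();
translate([-2188, 0, 0]) bed_frame();
translate([50, 90, 387]) spool();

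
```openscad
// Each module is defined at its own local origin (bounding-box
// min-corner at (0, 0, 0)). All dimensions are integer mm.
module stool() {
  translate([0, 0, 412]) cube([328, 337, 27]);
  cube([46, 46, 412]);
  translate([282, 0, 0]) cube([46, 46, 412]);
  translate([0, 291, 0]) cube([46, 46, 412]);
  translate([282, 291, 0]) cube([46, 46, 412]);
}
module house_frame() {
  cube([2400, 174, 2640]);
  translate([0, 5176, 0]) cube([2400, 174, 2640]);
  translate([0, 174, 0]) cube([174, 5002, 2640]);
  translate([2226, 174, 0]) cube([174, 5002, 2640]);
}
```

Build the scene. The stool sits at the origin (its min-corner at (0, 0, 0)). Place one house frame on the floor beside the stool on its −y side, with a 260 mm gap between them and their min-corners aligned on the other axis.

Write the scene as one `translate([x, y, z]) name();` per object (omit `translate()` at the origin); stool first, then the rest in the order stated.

stool();
translate([0, -5610, 0]) house_frame();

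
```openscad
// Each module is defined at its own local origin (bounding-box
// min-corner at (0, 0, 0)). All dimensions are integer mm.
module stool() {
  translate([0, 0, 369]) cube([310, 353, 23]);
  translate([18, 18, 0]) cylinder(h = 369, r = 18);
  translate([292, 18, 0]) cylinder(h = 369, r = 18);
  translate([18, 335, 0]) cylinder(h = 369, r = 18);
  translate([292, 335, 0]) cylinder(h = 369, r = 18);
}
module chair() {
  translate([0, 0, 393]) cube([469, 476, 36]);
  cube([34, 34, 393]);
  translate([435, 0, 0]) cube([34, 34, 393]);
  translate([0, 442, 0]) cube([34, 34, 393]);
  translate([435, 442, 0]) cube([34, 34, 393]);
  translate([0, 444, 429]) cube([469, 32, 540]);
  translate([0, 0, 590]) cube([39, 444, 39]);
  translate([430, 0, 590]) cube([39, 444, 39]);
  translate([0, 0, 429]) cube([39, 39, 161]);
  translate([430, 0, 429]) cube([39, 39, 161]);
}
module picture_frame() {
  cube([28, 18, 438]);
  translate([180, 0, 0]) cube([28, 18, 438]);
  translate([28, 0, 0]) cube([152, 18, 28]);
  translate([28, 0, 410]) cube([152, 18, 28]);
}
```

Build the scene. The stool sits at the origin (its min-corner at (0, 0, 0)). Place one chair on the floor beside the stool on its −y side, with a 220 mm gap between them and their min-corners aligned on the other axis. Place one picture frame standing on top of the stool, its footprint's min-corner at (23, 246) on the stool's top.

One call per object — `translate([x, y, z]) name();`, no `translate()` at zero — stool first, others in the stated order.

stool();
translate([0, -696, 0]) chair();
translate([23, 246, 392]) picture_frame();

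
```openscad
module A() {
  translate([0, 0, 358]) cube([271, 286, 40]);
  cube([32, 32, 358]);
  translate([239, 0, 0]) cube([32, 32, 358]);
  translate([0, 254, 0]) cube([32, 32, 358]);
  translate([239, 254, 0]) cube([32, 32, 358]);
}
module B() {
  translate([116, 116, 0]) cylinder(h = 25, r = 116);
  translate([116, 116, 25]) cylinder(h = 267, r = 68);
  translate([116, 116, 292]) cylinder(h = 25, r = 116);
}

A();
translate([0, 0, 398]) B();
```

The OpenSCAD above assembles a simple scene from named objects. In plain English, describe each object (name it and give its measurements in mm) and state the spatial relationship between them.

A is a simple wooden stool: a rectangular seat 271 mm (x) by 286 mm (y), 40 mm thick, top face at z = 398 mm, on four square legs, each 32×32 mm in cross-section. The legs rest on z = 0, each flush with a corner of the seat.

B is a spool: two coaxial disc flanges of radius 116 mm and thickness 25 mm, joined by a core cylinder of radius 68 mm and height 267 mm. The lower flange rests on z = 0 and the three cylinders share a vertical axis.

The spool is on top of the stool.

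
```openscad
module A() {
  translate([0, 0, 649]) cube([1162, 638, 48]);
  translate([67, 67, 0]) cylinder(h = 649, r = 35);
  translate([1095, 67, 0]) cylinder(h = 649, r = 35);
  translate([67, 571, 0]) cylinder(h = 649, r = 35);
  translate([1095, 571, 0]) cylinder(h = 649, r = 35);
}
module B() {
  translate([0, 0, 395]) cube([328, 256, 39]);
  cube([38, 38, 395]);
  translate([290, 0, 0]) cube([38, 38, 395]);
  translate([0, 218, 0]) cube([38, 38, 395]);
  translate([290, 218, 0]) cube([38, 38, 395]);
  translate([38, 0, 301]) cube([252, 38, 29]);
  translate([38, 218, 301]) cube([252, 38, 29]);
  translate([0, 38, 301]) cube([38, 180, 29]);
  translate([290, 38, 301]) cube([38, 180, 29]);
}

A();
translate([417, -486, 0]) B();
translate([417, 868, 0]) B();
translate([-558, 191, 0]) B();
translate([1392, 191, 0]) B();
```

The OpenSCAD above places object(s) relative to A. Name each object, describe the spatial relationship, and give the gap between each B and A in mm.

A is a table. B is a stool. Four stools sit around the table at the −y, +y, −x, +x sides. The gap between each stool and the table is 230 mm.

Each stool's nearest face is 230 mm from the table's bounding box.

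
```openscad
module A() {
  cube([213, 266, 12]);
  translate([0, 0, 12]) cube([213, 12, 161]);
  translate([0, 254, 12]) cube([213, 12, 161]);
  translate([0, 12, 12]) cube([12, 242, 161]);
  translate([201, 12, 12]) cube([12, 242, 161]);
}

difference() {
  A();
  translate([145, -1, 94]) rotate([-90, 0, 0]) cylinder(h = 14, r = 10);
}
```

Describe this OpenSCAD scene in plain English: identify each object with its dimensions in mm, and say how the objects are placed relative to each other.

A is an open-topped rectangular box: outside dimensions 213×266×173 mm, with a uniform wall and base thickness of 12 mm. The base is a full 213×266 slab on the floor; four walls sit on top of the base. The front and back walls (the −y and +y sides) span the full width; the two side walls fit between them.

The open box has a circular hole of radius 10 mm through its front wall, centred at (x = 145, z = 94).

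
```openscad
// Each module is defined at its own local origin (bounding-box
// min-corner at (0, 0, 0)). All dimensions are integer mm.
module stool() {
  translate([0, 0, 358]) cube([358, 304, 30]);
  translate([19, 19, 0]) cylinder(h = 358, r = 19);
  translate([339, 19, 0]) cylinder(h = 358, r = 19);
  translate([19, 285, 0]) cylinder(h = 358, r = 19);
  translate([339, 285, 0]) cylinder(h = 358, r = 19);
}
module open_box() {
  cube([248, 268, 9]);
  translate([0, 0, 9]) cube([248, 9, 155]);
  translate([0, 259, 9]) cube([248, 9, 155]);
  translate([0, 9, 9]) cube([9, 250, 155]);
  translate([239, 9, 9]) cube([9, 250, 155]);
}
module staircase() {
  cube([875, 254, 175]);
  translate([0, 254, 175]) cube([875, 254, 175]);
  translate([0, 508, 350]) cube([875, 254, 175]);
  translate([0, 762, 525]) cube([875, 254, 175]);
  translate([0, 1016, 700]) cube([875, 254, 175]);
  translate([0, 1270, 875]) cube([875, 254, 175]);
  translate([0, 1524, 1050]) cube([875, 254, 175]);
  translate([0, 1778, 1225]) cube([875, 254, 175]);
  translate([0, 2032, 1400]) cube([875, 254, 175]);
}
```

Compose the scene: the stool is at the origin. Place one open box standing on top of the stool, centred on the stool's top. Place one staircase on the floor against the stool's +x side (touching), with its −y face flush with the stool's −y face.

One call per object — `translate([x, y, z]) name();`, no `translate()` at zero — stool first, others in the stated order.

stool();
translate([55, 18, 388]) open_box();
translate([358, 0, 0]) staircase();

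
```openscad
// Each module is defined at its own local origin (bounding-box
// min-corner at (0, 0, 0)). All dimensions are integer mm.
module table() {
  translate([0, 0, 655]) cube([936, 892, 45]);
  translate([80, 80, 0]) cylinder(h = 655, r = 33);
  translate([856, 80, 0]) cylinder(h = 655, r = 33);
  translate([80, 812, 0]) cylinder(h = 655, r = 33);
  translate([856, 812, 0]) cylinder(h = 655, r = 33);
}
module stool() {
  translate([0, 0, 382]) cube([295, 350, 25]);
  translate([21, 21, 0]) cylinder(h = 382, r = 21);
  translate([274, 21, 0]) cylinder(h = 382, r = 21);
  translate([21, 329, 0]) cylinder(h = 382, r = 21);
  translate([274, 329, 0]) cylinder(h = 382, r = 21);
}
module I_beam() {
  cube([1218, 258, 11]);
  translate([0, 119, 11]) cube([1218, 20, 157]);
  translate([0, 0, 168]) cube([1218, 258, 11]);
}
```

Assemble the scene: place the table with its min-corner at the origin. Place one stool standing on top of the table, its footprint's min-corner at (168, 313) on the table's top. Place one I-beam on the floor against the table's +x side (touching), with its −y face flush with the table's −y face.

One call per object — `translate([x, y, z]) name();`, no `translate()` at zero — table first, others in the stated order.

table();
translate([168, 313, 700]) stool();
translate([936, 0, 0]) I_beam();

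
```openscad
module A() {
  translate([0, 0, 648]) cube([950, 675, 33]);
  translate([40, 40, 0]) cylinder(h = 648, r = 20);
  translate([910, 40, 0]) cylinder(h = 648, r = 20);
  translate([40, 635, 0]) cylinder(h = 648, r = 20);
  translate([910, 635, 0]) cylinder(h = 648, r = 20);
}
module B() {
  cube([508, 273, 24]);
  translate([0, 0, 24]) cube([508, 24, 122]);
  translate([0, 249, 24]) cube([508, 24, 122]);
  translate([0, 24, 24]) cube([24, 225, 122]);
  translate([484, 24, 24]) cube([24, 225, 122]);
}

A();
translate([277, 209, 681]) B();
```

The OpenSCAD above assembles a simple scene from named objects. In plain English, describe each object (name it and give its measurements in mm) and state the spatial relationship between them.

A is a table with a 950×675 mm rectangular top, 33 mm thick, top surface at z = 681 mm, supported by four round legs of 40 mm diameter, each leg's bounding box inset 20 mm from the nearest pair of top edges, running from the floor.

B is an open storage box with external size 508×273×146 mm and wall thickness 24 mm (the base is also 24 mm thick). The base covers the whole footprint; the four walls stand on the base, with the y-facing walls full-width and the x-facing walls fitting between their inner faces.

The open box is on top of the table.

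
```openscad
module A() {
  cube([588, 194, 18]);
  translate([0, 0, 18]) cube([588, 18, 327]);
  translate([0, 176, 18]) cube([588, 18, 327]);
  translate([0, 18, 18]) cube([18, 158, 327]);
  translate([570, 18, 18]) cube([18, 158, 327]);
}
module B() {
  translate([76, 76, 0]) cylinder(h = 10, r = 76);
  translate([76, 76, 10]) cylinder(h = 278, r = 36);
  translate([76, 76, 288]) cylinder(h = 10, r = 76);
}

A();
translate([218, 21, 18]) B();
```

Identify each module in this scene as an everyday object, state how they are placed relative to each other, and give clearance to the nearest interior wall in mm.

Clearances: x = 200, y = 3; minimum 3 mm.

A is an open box. B is a spool. The spool sits inside the open box, centred. The clearance to the nearest interior wall is 3 mm.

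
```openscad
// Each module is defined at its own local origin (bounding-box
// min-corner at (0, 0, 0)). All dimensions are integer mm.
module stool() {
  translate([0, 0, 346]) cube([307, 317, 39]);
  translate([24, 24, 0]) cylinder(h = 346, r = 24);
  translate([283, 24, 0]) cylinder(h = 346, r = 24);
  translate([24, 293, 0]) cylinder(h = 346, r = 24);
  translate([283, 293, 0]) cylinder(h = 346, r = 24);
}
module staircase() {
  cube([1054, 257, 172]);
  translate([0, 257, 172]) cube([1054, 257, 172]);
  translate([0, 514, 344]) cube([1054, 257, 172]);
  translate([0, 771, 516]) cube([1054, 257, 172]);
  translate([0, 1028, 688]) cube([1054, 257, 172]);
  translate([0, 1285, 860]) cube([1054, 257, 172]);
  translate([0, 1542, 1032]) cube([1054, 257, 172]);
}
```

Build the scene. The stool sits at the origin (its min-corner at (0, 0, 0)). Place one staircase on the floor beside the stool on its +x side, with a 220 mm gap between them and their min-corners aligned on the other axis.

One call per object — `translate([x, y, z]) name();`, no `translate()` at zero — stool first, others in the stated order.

stool();
translate([527, 0, 0]) staircase();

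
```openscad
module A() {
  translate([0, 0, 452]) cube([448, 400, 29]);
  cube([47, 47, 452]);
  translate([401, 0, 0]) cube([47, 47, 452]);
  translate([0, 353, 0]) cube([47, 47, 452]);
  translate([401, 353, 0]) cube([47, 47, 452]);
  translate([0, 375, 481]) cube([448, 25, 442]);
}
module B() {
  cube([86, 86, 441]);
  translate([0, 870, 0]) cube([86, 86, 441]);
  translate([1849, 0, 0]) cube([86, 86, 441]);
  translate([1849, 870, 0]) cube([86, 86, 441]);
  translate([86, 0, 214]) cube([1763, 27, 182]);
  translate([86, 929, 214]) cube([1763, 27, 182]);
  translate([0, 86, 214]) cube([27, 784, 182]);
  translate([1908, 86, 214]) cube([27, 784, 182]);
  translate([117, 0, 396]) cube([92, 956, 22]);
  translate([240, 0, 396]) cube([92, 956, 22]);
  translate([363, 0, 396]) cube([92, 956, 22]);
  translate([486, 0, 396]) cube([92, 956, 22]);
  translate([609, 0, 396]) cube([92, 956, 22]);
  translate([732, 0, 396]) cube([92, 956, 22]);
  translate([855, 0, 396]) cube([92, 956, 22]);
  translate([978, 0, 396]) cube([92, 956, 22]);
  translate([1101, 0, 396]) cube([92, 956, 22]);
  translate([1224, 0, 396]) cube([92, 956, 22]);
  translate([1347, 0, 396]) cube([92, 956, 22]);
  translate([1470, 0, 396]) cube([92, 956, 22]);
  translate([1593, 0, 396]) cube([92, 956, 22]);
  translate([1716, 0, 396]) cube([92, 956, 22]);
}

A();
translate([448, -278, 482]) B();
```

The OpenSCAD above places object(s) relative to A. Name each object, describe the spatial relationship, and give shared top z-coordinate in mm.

A is a chair. B is a bed frame. The bed frame is beside the chair with their tops flush at z = 923. The shared top z-coordinate is 923 mm.

Both tops at z = 923 mm.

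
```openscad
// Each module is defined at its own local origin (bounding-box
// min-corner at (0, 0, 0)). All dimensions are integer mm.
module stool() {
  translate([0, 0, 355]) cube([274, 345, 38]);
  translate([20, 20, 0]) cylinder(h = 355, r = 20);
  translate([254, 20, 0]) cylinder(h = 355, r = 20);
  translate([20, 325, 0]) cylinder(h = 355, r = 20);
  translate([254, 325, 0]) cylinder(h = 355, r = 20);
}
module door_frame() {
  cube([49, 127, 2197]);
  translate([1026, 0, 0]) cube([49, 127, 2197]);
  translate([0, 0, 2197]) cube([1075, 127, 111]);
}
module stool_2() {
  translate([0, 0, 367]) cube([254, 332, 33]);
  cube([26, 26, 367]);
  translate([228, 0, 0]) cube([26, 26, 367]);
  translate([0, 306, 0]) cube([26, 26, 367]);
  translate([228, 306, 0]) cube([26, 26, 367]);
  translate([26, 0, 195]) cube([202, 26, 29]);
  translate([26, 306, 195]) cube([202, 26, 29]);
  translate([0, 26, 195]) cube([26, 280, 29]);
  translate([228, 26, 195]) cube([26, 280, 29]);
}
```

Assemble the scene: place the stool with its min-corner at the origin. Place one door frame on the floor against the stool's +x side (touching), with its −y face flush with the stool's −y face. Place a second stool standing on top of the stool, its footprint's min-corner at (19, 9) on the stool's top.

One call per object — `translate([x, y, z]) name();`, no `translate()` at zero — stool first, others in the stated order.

stool();
translate([274, 0, 0]) door_frame();
translate([19, 9, 393]) stool_2();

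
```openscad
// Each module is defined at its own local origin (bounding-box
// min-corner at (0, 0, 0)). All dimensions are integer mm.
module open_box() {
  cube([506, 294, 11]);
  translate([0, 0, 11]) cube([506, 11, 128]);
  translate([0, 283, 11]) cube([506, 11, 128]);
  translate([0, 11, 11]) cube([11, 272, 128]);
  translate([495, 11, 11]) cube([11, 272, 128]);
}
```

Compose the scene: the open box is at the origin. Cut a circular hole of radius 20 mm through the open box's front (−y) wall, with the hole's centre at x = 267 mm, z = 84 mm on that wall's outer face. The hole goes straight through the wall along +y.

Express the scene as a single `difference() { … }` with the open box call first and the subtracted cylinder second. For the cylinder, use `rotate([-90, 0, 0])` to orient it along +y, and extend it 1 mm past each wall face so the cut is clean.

difference() {
  open_box();
  translate([267, -1, 84]) rotate([-90, 0, 0]) cylinder(h = 13, r = 20);
}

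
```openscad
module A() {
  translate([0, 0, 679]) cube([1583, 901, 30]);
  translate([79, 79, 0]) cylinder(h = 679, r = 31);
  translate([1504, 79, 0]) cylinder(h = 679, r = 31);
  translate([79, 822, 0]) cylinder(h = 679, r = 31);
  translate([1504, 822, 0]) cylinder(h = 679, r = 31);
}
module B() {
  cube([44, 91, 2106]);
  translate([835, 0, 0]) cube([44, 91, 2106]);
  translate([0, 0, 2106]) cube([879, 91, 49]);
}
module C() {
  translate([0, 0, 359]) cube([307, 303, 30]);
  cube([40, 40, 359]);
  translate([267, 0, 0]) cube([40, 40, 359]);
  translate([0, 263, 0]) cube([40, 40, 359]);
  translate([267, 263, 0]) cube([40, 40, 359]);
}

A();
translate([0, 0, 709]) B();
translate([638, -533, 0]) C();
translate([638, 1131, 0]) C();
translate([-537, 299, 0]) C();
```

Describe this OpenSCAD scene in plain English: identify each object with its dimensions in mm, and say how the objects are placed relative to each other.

A is a table: top 1583 mm (x) × 901 mm (y), 30 mm thick, upper face at z = 709 mm, on four round legs of 62 mm diameter, each leg's bounding box inset 48 mm from the nearest pair of top edges, running from z = 0 to the bottom of the top.

B is a rectangular door frame: two vertical jambs of 44×91 mm section, 2106 mm tall, with a clear opening 791 mm wide between their inner faces. A header 49 mm tall and 91 mm deep lies on top of the jambs and spans the full outside width.

C is a simple wooden stool: a rectangular seat 307 mm (x) by 303 mm (y), 30 mm thick, top face at z = 389 mm, on four square legs, each 40×40 mm in cross-section. The legs rest on z = 0, each flush with a corner of the seat.

The door frame is on top of the table. Three stools sit around the table at the −y, +y, −x sides.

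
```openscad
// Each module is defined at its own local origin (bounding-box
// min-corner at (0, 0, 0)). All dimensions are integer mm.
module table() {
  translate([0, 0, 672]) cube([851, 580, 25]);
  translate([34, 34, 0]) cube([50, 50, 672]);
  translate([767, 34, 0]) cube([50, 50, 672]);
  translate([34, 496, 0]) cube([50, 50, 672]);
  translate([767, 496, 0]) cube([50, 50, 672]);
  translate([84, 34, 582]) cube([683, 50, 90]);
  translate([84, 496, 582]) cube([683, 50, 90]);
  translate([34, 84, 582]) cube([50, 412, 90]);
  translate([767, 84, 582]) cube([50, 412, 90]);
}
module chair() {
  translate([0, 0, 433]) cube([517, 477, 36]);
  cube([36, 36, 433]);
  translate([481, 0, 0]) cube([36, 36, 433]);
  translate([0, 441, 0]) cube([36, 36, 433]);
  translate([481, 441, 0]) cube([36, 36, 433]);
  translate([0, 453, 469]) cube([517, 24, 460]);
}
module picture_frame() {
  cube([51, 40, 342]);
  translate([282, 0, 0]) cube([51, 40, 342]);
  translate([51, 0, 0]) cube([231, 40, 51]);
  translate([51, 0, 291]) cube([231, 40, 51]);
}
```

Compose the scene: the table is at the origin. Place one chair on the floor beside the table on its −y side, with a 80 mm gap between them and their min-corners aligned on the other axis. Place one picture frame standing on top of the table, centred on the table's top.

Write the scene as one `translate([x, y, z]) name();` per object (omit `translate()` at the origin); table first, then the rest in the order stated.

table();
translate([0, -557, 0]) chair();
translate([259, 270, 697]) picture_frame();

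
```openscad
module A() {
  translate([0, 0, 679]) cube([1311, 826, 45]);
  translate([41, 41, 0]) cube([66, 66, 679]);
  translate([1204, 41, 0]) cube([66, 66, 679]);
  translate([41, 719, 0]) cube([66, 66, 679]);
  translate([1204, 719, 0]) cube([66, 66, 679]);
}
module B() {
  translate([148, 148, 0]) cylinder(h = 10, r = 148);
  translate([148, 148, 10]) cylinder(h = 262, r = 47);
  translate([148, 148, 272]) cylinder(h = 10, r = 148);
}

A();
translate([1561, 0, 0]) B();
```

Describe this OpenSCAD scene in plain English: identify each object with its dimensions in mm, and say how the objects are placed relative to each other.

A is a rectangular dining table. The top is 1311×826×45 mm with its upper surface at z = 724 mm. It stands on four 66×66 mm square legs, each inset 41 mm from the nearest pair of top edges, running from the floor to the underside of the top.

B is a spool: two coaxial disc flanges of radius 148 mm and thickness 10 mm, joined by a core cylinder of radius 47 mm and height 262 mm. The lower flange rests on z = 0 and the three cylinders share a vertical axis.

The spool is on the floor beside the table on its +x side.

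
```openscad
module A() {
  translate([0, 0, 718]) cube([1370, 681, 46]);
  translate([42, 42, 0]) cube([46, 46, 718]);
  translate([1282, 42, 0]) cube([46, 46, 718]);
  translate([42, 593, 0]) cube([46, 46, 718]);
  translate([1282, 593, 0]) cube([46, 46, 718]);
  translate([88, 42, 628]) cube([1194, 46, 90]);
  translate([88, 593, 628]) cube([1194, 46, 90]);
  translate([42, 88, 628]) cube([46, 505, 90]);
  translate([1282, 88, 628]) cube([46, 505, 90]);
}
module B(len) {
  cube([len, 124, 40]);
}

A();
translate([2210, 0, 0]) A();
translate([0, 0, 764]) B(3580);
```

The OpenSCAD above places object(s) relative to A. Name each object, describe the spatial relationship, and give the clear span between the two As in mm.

Second table starts at x = 2210; first ends at x = 1370; clear span = 2210 − 1370 = 840 mm.

A is a table. B is a beam. A beam spans the tops of two tables. The clear span between the two tables is 840 mm.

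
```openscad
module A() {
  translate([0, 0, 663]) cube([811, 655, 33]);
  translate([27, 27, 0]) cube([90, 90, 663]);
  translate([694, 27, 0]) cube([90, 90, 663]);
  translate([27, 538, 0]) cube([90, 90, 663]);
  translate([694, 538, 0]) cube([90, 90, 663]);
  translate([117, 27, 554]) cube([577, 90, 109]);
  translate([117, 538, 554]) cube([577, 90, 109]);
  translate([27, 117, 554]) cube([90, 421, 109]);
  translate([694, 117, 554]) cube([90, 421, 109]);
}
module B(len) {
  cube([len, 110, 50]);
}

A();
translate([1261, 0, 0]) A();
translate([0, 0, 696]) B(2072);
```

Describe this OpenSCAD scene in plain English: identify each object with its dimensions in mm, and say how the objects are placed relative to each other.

A is a rectangular dining table. The top is 811×655×33 mm with its upper surface at z = 696 mm. It stands on four 90×90 mm square legs, each inset 27 mm from the nearest pair of top edges, running from the floor to the underside of the top. Four apron rails, 90 mm thick and 109 mm tall, run between adjacent legs with their top edges flush with the underside of the top and their outer faces flush with the legs' outer faces.

B is a rectangular beam 2072 mm long (x), 110 mm deep (y), 50 mm thick (z).

The beam spans the tops of two tables placed 450 mm apart, resting at z = 696 mm.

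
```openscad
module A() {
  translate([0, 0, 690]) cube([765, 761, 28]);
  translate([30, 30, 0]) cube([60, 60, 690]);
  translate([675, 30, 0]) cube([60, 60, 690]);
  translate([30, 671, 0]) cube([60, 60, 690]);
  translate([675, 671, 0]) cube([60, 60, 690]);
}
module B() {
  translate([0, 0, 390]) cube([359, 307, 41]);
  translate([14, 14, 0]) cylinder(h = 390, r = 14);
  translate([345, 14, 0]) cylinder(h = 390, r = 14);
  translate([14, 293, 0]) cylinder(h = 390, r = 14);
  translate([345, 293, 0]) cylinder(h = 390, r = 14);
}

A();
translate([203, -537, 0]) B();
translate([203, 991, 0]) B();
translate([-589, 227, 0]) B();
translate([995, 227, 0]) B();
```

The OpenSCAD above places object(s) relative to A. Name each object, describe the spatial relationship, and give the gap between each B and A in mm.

Each stool's nearest face is 230 mm from the table's bounding box.

A is a table. B is a stool. Four stools sit around the table at the −y, +y, −x, +x sides. The gap between each stool and the table is 230 mm.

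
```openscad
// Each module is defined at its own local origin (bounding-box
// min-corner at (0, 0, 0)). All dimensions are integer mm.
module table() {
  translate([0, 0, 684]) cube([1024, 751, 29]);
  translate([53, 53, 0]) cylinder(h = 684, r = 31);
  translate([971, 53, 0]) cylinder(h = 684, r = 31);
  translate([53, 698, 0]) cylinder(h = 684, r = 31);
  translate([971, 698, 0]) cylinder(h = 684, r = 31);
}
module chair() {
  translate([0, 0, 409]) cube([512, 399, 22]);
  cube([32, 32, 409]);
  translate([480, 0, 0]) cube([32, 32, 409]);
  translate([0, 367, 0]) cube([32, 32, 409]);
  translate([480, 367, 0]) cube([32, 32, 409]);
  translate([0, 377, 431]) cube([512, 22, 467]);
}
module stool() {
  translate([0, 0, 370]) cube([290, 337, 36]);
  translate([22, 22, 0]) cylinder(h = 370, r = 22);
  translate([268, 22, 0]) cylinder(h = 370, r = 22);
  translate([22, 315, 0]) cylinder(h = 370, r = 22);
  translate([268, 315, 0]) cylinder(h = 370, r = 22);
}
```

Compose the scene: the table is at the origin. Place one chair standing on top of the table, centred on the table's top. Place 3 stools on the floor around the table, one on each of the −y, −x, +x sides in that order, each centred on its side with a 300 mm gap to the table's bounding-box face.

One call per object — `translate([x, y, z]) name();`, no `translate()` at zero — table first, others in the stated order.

table();
translate([256, 176, 713]) chair();
translate([367, -637, 0]) stool();
translate([-590, 207, 0]) stool();
translate([1324, 207, 0]) stool();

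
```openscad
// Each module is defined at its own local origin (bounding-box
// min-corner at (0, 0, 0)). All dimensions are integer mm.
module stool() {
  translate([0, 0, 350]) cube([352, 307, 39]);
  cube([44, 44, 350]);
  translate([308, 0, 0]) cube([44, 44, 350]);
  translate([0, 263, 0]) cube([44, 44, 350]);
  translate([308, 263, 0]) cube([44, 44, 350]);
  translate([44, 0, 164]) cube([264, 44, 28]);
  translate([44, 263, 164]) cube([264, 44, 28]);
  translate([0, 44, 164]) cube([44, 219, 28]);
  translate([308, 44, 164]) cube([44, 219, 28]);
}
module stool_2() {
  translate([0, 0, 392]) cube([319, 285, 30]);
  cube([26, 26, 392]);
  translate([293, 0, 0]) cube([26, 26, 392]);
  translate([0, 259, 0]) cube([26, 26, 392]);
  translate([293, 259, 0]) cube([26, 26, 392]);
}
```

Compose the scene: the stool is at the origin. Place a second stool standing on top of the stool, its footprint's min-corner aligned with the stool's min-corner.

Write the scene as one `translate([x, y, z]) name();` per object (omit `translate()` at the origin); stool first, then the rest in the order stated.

stool();
translate([0, 0, 389]) stool_2();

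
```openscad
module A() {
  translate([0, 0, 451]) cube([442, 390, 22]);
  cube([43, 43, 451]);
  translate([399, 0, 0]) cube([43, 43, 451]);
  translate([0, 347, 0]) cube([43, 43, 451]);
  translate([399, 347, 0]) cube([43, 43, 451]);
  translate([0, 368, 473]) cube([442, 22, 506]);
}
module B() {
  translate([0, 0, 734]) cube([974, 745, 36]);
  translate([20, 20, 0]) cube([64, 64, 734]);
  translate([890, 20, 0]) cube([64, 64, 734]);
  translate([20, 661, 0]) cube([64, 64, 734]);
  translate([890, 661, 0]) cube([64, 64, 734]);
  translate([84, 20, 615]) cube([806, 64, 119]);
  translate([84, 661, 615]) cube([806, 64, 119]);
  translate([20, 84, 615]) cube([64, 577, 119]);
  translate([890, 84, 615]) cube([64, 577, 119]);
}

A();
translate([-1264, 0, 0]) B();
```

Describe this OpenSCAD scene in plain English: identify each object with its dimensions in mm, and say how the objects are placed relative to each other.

A is a chair: 442×390 mm seat, 22 mm thick, top at z = 473 mm, on four 43 mm square corner legs flush with the seat edges. A 22 mm thick backrest slab spans the full seat width, extending 506 mm above the seat top, its back face flush with the seat's +y edge.

B is a table with a 974×745 mm rectangular top, 36 mm thick, top surface at z = 770 mm, supported by four 64×64 mm square legs, each inset 20 mm from the nearest pair of top edges, running from the floor. Four apron rails, 64 mm thick and 119 mm tall, run between adjacent legs with their top edges flush with the underside of the top and their outer faces flush with the legs' outer faces.

The table is on the floor beside the chair on its −x side.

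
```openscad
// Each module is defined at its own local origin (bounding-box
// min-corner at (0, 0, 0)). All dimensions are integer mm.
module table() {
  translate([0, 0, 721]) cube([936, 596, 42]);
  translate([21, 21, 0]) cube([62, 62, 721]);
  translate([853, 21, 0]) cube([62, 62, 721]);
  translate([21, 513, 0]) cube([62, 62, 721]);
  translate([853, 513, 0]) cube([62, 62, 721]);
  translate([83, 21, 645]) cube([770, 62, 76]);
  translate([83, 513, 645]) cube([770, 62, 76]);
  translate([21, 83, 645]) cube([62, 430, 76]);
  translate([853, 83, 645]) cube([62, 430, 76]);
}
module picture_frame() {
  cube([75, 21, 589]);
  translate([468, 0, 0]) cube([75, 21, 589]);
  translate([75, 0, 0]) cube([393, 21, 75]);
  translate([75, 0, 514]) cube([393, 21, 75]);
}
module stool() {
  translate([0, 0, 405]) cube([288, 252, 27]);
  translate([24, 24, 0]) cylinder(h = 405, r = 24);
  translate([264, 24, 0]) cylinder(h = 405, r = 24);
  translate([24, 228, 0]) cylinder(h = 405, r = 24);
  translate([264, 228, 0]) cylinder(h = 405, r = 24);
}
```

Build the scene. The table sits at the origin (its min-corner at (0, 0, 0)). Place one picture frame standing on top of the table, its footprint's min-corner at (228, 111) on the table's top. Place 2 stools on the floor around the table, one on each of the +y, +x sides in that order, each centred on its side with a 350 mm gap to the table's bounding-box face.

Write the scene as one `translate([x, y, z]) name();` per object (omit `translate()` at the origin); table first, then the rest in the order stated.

table();
translate([228, 111, 763]) picture_frame();
translate([324, 946, 0]) stool();
translate([1286, 172, 0]) stool();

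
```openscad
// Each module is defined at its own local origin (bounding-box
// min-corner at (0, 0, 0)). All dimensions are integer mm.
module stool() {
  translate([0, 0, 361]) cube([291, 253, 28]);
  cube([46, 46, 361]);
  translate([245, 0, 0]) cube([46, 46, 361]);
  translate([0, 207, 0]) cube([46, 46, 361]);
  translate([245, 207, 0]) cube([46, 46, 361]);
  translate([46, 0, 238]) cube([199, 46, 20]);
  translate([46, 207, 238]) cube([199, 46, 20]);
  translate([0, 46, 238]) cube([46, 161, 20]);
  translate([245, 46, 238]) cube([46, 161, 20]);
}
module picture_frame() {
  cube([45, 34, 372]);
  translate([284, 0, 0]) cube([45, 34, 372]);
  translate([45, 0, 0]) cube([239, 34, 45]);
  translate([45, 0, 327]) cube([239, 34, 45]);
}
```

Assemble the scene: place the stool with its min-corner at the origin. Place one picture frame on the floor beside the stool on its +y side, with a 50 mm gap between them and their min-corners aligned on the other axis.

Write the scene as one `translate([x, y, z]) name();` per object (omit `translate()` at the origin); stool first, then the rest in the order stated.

stool();
translate([0, 303, 0]) picture_frame();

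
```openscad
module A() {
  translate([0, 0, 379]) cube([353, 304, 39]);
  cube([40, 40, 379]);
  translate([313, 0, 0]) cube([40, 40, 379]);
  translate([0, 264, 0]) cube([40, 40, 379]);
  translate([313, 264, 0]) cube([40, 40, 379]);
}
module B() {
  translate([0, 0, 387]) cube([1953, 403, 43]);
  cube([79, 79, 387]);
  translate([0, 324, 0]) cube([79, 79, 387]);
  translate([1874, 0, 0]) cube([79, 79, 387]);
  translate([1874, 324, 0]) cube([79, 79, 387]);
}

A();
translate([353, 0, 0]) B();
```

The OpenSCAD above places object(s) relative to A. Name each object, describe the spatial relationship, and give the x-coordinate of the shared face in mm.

The stool's +x face and the bench's −x face are both at x = 353 mm.

A is a stool. B is a bench. The bench is against the stool's +x side, with their −y faces flush. The x-coordinate of the shared face is 353 mm.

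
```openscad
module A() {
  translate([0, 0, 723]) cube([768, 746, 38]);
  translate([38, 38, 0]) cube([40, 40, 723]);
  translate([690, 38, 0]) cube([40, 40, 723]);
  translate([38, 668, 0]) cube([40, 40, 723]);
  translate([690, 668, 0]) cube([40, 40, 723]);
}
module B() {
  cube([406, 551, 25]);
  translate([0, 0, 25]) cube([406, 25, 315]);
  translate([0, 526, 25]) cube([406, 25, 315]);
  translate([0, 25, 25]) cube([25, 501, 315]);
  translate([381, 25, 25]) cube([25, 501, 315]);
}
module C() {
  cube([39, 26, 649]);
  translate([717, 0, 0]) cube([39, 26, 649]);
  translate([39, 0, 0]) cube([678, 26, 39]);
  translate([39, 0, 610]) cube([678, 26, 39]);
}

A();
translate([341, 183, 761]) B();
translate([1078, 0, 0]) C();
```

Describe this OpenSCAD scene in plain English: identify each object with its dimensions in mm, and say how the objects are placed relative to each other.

A is a rectangular dining table. The top is 768×746×38 mm with its upper surface at z = 761 mm. It stands on four 40×40 mm square legs, each inset 38 mm from the nearest pair of top edges, running from the floor to the underside of the top.

B is an open storage box with external size 406×551×340 mm and wall thickness 25 mm (the base is also 25 mm thick). The base covers the whole footprint; the four walls stand on the base, with the y-facing walls full-width and the x-facing walls fitting between their inner faces.

C is a picture frame with a 678×571 mm rectangular opening (x by z) and a uniform 39 mm border on every side. Frame depth is 26 mm along y. It is built from two vertical stiles running the full outside height and two horizontal rails spanning the gap between the stiles.

The open box is on top of the table. The picture frame is on the floor beside the table on its +x side.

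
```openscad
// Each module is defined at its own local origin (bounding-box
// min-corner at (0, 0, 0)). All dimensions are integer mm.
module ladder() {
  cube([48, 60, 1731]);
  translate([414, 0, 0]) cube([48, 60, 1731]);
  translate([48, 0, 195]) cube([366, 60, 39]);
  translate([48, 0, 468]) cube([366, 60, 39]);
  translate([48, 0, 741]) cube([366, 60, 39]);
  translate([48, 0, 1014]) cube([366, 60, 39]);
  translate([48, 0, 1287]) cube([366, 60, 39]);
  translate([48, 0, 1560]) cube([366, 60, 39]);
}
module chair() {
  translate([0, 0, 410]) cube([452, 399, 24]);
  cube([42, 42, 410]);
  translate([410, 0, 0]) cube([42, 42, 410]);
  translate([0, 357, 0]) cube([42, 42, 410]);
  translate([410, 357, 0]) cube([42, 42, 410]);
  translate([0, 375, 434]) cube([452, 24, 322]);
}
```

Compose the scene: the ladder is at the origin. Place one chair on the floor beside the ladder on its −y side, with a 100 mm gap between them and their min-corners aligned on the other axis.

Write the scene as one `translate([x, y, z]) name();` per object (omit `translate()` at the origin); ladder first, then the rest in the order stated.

ladder();
translate([0, -499, 0]) chair();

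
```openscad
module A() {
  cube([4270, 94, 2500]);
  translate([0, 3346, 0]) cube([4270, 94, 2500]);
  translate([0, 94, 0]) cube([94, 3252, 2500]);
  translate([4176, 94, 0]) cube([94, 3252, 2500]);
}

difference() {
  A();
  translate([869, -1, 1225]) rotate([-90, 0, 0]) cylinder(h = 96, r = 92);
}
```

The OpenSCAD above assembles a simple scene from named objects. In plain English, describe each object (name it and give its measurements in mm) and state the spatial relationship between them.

A is the wall frame of a small rectangular building: four walls, each 2500 mm tall and 94 mm thick, enclosing a footprint 4270 mm (x) by 3440 mm (y) outside-to-outside, with no floor or roof. The front and back walls (the −y and +y sides) span the full width; the two side walls fit between them.

The house frame has a circular hole of radius 92 mm through its front wall, centred at (x = 869, z = 1225).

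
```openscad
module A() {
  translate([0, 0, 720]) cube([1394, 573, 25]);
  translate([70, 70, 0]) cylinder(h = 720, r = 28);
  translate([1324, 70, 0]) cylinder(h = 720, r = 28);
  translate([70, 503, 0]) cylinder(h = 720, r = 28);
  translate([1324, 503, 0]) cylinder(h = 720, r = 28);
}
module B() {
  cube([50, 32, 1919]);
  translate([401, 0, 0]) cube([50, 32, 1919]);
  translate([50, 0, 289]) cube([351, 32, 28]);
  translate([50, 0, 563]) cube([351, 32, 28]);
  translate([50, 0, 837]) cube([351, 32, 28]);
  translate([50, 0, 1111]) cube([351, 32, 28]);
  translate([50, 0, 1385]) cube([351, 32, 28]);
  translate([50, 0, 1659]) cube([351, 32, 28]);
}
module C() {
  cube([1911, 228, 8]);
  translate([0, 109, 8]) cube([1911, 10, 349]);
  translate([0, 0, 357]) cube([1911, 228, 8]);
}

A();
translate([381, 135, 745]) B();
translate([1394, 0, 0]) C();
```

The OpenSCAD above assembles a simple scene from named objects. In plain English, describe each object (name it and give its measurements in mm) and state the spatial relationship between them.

A is a table with a 1394×573 mm rectangular top, 25 mm thick, top surface at z = 745 mm, supported by four round legs of 56 mm diameter, each leg's bounding box inset 42 mm from the nearest pair of top edges, running from the floor.

B is a wooden ladder with two side rails of 50×32 mm section and 1919 mm height, set 451 mm apart overall. Between them run 6 rectangular rungs (32 mm deep, 28 mm thick), front faces flush with the rails' −y face. The bottom of the first rung is 289 mm above the floor and each subsequent rung is 274 mm higher than the one below.

C is an I-beam lying along x, 1911 mm long. Overall section height 365 mm. Two flanges 228 mm wide (y) and 8 mm thick, one on the floor and one at the top; a web 10 mm thick runs between them, centred on the flange width.

The ladder is on top of the table. The I-beam is against the table's +x side, with their −y faces flush.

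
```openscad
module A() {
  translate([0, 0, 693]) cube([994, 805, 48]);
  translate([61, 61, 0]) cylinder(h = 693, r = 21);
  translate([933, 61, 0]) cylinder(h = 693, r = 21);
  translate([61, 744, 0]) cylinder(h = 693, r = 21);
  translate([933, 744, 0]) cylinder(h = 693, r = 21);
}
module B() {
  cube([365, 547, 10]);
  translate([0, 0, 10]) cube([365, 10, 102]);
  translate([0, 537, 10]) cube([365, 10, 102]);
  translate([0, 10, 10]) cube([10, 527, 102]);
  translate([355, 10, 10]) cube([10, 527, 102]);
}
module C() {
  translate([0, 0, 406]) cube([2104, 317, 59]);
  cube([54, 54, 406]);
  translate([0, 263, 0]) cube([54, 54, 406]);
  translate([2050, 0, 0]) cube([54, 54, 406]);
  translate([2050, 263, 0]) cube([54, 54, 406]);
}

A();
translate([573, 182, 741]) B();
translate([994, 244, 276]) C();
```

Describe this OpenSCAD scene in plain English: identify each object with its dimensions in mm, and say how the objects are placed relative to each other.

A is a table: top 994 mm (x) × 805 mm (y), 48 mm thick, upper face at z = 741 mm, on four round legs of 42 mm diameter, each leg's bounding box inset 40 mm from the nearest pair of top edges, running from z = 0 to the bottom of the top.

B is an open-topped rectangular box: outside dimensions 365×547×112 mm, with a uniform wall and base thickness of 10 mm. The base is a full 365×547 slab on the floor; four walls sit on top of the base. The front and back walls (the −y and +y sides) span the full width; the two side walls fit between them.

C is a bench: a 2104×317 mm seat slab, 59 mm thick, top at z = 465 mm, on four 54×54 mm square legs flush with the seat corners and standing on z = 0.

The open box is on top of the table. The bench is beside the table with their tops flush at z = 741.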